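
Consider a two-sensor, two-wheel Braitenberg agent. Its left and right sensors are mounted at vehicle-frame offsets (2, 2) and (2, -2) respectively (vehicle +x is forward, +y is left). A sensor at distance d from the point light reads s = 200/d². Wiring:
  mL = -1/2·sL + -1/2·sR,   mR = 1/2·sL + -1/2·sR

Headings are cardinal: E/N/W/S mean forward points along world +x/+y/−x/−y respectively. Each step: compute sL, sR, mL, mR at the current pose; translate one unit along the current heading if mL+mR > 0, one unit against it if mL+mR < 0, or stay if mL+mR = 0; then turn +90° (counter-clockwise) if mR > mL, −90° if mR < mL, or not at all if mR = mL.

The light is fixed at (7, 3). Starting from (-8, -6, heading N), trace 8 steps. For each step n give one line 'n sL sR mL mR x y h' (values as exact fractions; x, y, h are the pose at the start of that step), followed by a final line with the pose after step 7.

n=0: pose=(-8,-6,N); sL=100/169, sR=100/109; mL=-13900/18421, mR=-3000/18421; mL+mR=-100/109 → advance -1; mR−mL=100/169 → turn +1·90°
n=1: pose=(-8,-7,W); sL=200/433, sR=200/353; mL=-78600/152849, mR=-8000/152849; mL+mR=-200/353 → advance -1; mR−mL=200/433 → turn +1·90°
n=2: pose=(-7,-7,S); sL=25/36, sR=1/2; mL=-43/72, mR=7/72; mL+mR=-1/2 → advance -1; mR−mL=25/36 → turn +1·90°
n=3: pose=(-7,-6,E); sL=200/193, sR=40/53; mL=-9160/10229, mR=1440/10229; mL+mR=-40/53 → advance -1; mR−mL=200/193 → turn +1·90°
n=4: pose=(-8,-6,N); sL=100/169, sR=100/109; mL=-13900/18421, mR=-3000/18421; mL+mR=-100/109 → advance -1; mR−mL=100/169 → turn +1·90°
n=5: pose=(-8,-7,W); sL=200/433, sR=200/353; mL=-78600/152849, mR=-8000/152849; mL+mR=-200/353 → advance -1; mR−mL=200/433 → turn +1·90°
n=6: pose=(-7,-7,S); sL=25/36, sR=1/2; mL=-43/72, mR=7/72; mL+mR=-1/2 → advance -1; mR−mL=25/36 → turn +1·90°
n=7: pose=(-7,-6,E); sL=200/193, sR=40/53; mL=-9160/10229, mR=1440/10229; mL+mR=-40/53 → advance -1; mR−mL=200/193 → turn +1·90°

0 100/169 100/109 -13900/18421 -3000/18421 -8 -6 N
1 200/433 200/353 -78600/152849 -8000/152849 -8 -7 W
2 25/36 1/2 -43/72 7/72 -7 -7 S
3 200/193 40/53 -9160/10229 1440/10229 -7 -6 E
4 100/169 100/109 -13900/18421 -3000/18421 -8 -6 N
5 200/433 200/353 -78600/152849 -8000/152849 -8 -7 W
6 25/36 1/2 -43/72 7/72 -7 -7 S
7 200/193 40/53 -9160/10229 1440/10229 -7 -6 E
final -8 -6 N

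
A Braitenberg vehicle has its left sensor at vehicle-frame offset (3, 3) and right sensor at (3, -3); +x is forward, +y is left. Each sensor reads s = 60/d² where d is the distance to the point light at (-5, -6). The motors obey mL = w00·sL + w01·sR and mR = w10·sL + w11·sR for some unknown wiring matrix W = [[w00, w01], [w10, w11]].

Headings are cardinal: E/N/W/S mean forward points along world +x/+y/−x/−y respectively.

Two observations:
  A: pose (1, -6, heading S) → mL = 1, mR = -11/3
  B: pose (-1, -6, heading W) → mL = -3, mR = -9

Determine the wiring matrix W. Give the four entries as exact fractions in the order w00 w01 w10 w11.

obs A: pose=(1,-6,S) → sL=2/3, sR=10/3, mL=1, mR=-11/3
obs B: pose=(-1,-6,W) → sL=6, sR=6, mL=-3, mR=-9
sensor matrix S = [[2/3, 10/3], [6, 6]]; det S = -16
solve [mL_A; mL_B] = S·[w00; w01] and [mR_A; mR_B] = S·[w10; w11]:
  w00 = -1, w01 = 1/2, w10 = -1/2, w11 = -1

-1 1/2 -1/2 -1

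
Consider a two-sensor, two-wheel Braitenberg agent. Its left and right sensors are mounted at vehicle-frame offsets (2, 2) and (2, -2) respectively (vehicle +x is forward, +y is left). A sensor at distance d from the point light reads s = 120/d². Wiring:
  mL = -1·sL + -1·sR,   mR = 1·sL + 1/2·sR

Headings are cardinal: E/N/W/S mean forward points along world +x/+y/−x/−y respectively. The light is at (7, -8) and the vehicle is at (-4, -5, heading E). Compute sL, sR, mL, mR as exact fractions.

left sensor world pos  = (-2, -3); dL² = 106
right sensor world pos = (-2, -7); dR² = 82
sL = 120/106 = 60/53
sR = 120/82 = 60/41
mL = -1·sL + -1·sR = -5640/2173
mR = 1·sL + 1/2·sR = 4050/2173

60/53 60/41 -5640/2173 4050/2173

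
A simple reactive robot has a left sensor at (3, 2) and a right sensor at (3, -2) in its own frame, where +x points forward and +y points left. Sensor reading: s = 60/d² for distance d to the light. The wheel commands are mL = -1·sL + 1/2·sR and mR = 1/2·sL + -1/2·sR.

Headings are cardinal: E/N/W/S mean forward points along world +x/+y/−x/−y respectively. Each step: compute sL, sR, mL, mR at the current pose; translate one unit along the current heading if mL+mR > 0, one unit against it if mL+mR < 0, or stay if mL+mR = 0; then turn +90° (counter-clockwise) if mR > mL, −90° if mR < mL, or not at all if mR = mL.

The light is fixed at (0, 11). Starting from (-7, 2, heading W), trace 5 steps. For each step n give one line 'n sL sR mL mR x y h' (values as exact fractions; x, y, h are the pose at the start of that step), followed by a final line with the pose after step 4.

n=0: pose=(-7,2,W); sL=60/221, sR=60/149; mL=-2310/32929, mR=-2160/32929; mL+mR=-30/221 → advance -1; mR−mL=150/32929 → turn +1·90°
n=1: pose=(-6,2,S); sL=3/8, sR=15/52; mL=-3/13, mR=9/208; mL+mR=-3/16 → advance -1; mR−mL=57/208 → turn +1·90°
n=2: pose=(-6,3,E); sL=4/3, sR=60/109; mL=-346/327, mR=128/327; mL+mR=-2/3 → advance -1; mR−mL=158/109 → turn +1·90°
n=3: pose=(-7,3,N); sL=30/53, sR=6/5; mL=9/265, mR=-84/265; mL+mR=-15/53 → advance -1; mR−mL=-93/265 → turn -1·90°
n=4: pose=(-7,2,E); sL=12/13, sR=60/137; mL=-1254/1781, mR=432/1781; mL+mR=-6/13 → advance -1; mR−mL=1686/1781 → turn +1·90°

0 60/221 60/149 -2310/32929 -2160/32929 -7 2 W
1 3/8 15/52 -3/13 9/208 -6 2 S
2 4/3 60/109 -346/327 128/327 -6 3 E
3 30/53 6/5 9/265 -84/265 -7 3 N
4 12/13 60/137 -1254/1781 432/1781 -7 2 E
final -8 2 N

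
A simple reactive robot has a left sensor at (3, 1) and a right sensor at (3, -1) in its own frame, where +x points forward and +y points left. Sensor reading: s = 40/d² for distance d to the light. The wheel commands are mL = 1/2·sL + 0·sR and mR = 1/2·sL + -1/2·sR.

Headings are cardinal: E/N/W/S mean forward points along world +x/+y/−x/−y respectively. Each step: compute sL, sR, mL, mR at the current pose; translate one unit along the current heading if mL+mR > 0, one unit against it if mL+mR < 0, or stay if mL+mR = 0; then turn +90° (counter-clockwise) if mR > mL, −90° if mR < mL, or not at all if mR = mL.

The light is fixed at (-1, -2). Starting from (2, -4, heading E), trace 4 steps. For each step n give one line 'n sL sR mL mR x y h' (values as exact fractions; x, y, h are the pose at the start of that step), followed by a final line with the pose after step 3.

0 40/37 8/9 20/37 32/333 2 -4 E
1 4/5 20/17 2/5 -16/85 3 -4 S
2 40/17 8 20/17 -48/17 3 -5 W
3 5/2 10/9 5/4 25/36 4 -5 N
final 4 -4 E

n=0: pose=(2,-4,E); sL=40/37, sR=8/9; mL=20/37, mR=32/333; mL+mR=212/333 → advance +1; mR−mL=-4/9 → turn -1·90°
n=1: pose=(3,-4,S); sL=4/5, sR=20/17; mL=2/5, mR=-16/85; mL+mR=18/85 → advance +1; mR−mL=-10/17 → turn -1·90°
n=2: pose=(3,-5,W); sL=40/17, sR=8; mL=20/17, mR=-48/17; mL+mR=-28/17 → advance -1; mR−mL=-4 → turn -1·90°
n=3: pose=(4,-5,N); sL=5/2, sR=10/9; mL=5/4, mR=25/36; mL+mR=35/18 → advance +1; mR−mL=-5/9 → turn -1·90°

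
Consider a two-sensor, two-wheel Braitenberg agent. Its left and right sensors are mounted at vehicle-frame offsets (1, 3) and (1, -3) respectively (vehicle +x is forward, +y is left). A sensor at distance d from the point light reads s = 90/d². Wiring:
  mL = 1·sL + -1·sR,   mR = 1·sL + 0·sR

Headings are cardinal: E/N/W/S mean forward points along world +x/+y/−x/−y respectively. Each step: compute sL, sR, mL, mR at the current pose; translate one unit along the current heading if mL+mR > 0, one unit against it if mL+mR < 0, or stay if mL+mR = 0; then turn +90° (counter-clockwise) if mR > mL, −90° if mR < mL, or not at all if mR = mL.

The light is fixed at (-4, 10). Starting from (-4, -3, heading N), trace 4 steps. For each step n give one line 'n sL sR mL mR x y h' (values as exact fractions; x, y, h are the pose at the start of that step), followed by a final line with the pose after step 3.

n=0: pose=(-4,-3,N); sL=10/17, sR=10/17; mL=0, mR=10/17; mL+mR=10/17 → advance +1; mR−mL=10/17 → turn +1·90°
n=1: pose=(-4,-2,W); sL=45/113, sR=45/41; mL=-3240/4633, mR=45/113; mL+mR=-1395/4633 → advance -1; mR−mL=45/41 → turn +1·90°
n=2: pose=(-3,-2,S); sL=18/37, sR=90/173; mL=-216/6401, mR=18/37; mL+mR=2898/6401 → advance +1; mR−mL=90/173 → turn +1·90°
n=3: pose=(-3,-3,E); sL=45/52, sR=9/26; mL=27/52, mR=45/52; mL+mR=18/13 → advance +1; mR−mL=9/26 → turn +1·90°

0 10/17 10/17 0 10/17 -4 -3 N
1 45/113 45/41 -3240/4633 45/113 -4 -2 W
2 18/37 90/173 -216/6401 18/37 -3 -2 S
3 45/52 9/26 27/52 45/52 -3 -3 E
final -2 -3 N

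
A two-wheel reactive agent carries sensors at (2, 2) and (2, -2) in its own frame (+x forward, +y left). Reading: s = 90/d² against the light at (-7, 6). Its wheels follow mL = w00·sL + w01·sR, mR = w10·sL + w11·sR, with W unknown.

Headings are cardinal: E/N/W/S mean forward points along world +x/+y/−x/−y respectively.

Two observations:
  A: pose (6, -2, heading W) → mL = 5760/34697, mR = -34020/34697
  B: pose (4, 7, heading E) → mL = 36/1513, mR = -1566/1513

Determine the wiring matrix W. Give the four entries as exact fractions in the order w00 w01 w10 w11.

obs A: pose=(6,-2,W) → sL=90/221, sR=90/157, mL=5760/34697, mR=-34020/34697
obs B: pose=(4,7,E) → sL=45/89, sR=9/17, mL=36/1513, mR=-1566/1513
sensor matrix S = [[90/221, 90/157], [45/89, 9/17]]; det S = -3897720/52496561
solve [mL_A; mL_B] = S·[w00; w01] and [mR_A; mR_B] = S·[w10; w11]:
  w00 = -1, w01 = 1, w10 = -1, w11 = -1

-1 1 -1 -1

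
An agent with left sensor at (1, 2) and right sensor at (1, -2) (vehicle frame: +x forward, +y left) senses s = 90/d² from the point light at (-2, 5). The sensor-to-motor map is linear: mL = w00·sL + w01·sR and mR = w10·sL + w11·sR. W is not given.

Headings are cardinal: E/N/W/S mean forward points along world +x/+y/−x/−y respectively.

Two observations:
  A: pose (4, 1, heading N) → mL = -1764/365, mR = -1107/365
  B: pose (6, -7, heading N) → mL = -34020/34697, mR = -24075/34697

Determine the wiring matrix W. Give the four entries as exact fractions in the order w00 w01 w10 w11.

-1 -1 -1/2 -1

obs A: pose=(4,1,N) → sL=18/5, sR=90/73, mL=-1764/365, mR=-1107/365
obs B: pose=(6,-7,N) → sL=90/157, sR=90/221, mL=-34020/34697, mR=-24075/34697
sensor matrix S = [[18/5, 90/73], [90/157, 90/221]]; det S = 1923264/2532881
solve [mL_A; mL_B] = S·[w00; w01] and [mR_A; mR_B] = S·[w10; w11]:
  w00 = -1, w01 = -1, w10 = -1/2, w11 = -1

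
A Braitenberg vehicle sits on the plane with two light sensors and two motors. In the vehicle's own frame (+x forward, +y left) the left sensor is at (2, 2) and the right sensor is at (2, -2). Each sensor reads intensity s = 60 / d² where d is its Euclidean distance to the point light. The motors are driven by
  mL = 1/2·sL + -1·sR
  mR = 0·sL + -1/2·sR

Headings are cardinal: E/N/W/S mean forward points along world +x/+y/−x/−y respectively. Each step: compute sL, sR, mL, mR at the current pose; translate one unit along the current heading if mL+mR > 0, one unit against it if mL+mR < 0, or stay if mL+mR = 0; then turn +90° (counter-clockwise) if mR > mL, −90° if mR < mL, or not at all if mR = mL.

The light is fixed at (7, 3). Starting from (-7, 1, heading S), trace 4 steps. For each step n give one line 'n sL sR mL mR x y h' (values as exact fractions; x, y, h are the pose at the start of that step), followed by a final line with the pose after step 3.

0 3/8 15/68 -9/272 -15/136 -7 1 S
1 12/53 60/257 -1638/13621 -30/257 -7 2 W
2 6/13 10/39 -1/39 -5/39 -6 2 S
3 60/229 60/229 -30/229 -30/229 -6 3 W
final -5 3 W

n=0: pose=(-7,1,S); sL=3/8, sR=15/68; mL=-9/272, mR=-15/136; mL+mR=-39/272 → advance -1; mR−mL=-21/272 → turn -1·90°
n=1: pose=(-7,2,W); sL=12/53, sR=60/257; mL=-1638/13621, mR=-30/257; mL+mR=-3228/13621 → advance -1; mR−mL=48/13621 → turn +1·90°
n=2: pose=(-6,2,S); sL=6/13, sR=10/39; mL=-1/39, mR=-5/39; mL+mR=-2/13 → advance -1; mR−mL=-4/39 → turn -1·90°
n=3: pose=(-6,3,W); sL=60/229, sR=60/229; mL=-30/229, mR=-30/229; mL+mR=-60/229 → advance -1; mR−mL=0 → turn +0·90°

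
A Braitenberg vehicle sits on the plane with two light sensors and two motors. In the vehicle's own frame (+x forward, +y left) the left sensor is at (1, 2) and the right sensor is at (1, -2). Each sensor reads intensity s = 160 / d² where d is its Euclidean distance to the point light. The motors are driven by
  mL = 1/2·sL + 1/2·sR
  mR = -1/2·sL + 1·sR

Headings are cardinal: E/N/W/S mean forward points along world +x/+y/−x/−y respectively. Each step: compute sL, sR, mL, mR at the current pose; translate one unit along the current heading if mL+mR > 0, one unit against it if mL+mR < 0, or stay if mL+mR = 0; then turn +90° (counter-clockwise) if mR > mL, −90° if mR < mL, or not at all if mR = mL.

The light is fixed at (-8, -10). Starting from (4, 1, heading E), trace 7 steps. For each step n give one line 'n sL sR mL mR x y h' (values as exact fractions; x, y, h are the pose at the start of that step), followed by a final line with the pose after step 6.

0 80/169 16/25 2352/4225 1704/4225 4 1 E
1 32/65 160/221 672/1105 528/1105 5 1 S
2 10/13 5/9 155/234 20/117 5 0 W
3 160/221 160/317 43040/70057 10000/70057 4 0 N
4 80/169 16/25 2352/4225 1704/4225 4 1 E
5 32/65 160/221 672/1105 528/1105 5 1 S
6 10/13 5/9 155/234 20/117 5 0 W
final 4 0 N

n=0: pose=(4,1,E); sL=80/169, sR=16/25; mL=2352/4225, mR=1704/4225; mL+mR=24/25 → advance +1; mR−mL=-648/4225 → turn -1·90°
n=1: pose=(5,1,S); sL=32/65, sR=160/221; mL=672/1105, mR=528/1105; mL+mR=240/221 → advance +1; mR−mL=-144/1105 → turn -1·90°
n=2: pose=(5,0,W); sL=10/13, sR=5/9; mL=155/234, mR=20/117; mL+mR=5/6 → advance +1; mR−mL=-115/234 → turn -1·90°
n=3: pose=(4,0,N); sL=160/221, sR=160/317; mL=43040/70057, mR=10000/70057; mL+mR=240/317 → advance +1; mR−mL=-33040/70057 → turn -1·90°
n=4: pose=(4,1,E); sL=80/169, sR=16/25; mL=2352/4225, mR=1704/4225; mL+mR=24/25 → advance +1; mR−mL=-648/4225 → turn -1·90°
n=5: pose=(5,1,S); sL=32/65, sR=160/221; mL=672/1105, mR=528/1105; mL+mR=240/221 → advance +1; mR−mL=-144/1105 → turn -1·90°
n=6: pose=(5,0,W); sL=10/13, sR=5/9; mL=155/234, mR=20/117; mL+mR=5/6 → advance +1; mR−mL=-115/234 → turn -1·90°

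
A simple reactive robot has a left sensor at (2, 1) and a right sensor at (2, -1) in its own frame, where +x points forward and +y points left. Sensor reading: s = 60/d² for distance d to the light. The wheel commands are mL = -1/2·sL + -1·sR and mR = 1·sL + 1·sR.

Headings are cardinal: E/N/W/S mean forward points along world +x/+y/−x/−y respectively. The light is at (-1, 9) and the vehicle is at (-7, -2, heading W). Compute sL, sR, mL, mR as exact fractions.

15/52 15/41 -2175/4264 1395/2132

left sensor world pos  = (-9, -3); dL² = 208
right sensor world pos = (-9, -1); dR² = 164
sL = 60/208 = 15/52
sR = 60/164 = 15/41
mL = -1/2·sL + -1·sR = -2175/4264
mR = 1·sL + 1·sR = 1395/2132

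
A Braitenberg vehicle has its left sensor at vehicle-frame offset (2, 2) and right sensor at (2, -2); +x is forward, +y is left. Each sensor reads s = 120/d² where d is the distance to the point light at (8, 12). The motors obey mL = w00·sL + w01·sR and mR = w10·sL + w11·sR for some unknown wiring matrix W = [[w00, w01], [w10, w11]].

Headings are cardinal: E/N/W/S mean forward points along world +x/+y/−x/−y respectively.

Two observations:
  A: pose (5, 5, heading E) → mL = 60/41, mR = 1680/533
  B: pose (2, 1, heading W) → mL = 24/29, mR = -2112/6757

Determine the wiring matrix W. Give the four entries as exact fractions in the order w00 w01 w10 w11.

0 1 1 -1

obs A: pose=(5,5,E) → sL=60/13, sR=60/41, mL=60/41, mR=1680/533
obs B: pose=(2,1,W) → sL=120/233, sR=24/29, mL=24/29, mR=-2112/6757
sensor matrix S = [[60/13, 60/41], [120/233, 24/29]]; det S = 11041920/3601481
solve [mL_A; mL_B] = S·[w00; w01] and [mR_A; mR_B] = S·[w10; w11]:
  w00 = 0, w01 = 1, w10 = 1, w11 = -1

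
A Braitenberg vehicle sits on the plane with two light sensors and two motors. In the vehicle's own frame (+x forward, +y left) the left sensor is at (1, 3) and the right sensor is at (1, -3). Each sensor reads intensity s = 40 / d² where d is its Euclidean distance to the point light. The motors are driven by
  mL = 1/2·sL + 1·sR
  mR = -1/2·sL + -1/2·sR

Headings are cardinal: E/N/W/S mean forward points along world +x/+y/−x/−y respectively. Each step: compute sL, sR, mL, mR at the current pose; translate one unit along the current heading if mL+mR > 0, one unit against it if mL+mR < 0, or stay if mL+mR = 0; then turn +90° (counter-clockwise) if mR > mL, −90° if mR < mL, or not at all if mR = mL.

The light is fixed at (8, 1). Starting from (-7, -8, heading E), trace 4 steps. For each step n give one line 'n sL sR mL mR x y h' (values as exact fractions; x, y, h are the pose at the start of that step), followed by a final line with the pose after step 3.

0 5/29 2/17 201/986 -143/986 -7 -8 E
1 40/221 40/389 16620/85969 -12200/85969 -6 -8 S
2 20/197 20/137 5310/26989 -3340/26989 -6 -9 W
3 8/81 8/45 92/405 -56/405 -7 -9 N
final -7 -8 E

n=0: pose=(-7,-8,E); sL=5/29, sR=2/17; mL=201/986, mR=-143/986; mL+mR=1/17 → advance +1; mR−mL=-172/493 → turn -1·90°
n=1: pose=(-6,-8,S); sL=40/221, sR=40/389; mL=16620/85969, mR=-12200/85969; mL+mR=20/389 → advance +1; mR−mL=-28820/85969 → turn -1·90°
n=2: pose=(-6,-9,W); sL=20/197, sR=20/137; mL=5310/26989, mR=-3340/26989; mL+mR=10/137 → advance +1; mR−mL=-8650/26989 → turn -1·90°
n=3: pose=(-7,-9,N); sL=8/81, sR=8/45; mL=92/405, mR=-56/405; mL+mR=4/45 → advance +1; mR−mL=-148/405 → turn -1·90°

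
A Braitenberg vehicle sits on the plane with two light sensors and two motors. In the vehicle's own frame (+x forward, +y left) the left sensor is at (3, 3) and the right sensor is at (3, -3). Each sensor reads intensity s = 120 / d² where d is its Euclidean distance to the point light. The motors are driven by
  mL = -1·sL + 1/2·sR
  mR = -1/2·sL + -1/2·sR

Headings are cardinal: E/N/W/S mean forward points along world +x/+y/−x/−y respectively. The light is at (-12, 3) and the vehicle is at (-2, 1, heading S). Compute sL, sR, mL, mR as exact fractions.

left sensor world pos  = (1, -2); dL² = 194
right sensor world pos = (-5, -2); dR² = 74
sL = 120/194 = 60/97
sR = 120/74 = 60/37
mL = -1·sL + 1/2·sR = 690/3589
mR = -1/2·sL + -1/2·sR = -4020/3589

60/97 60/37 690/3589 -4020/3589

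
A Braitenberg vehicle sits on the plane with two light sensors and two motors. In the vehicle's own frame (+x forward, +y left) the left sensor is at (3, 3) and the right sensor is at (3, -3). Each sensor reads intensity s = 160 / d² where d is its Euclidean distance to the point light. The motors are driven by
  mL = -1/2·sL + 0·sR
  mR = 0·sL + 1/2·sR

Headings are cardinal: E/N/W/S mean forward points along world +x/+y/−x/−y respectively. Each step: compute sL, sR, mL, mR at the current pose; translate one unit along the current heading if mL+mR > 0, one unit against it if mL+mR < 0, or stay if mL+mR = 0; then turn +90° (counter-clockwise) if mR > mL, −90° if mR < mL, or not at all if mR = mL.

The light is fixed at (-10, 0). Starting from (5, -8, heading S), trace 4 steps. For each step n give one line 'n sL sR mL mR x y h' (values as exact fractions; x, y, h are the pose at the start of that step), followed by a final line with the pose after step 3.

0 32/89 32/53 -16/89 16/53 5 -8 S
1 4/9 40/117 -2/9 20/117 5 -9 E
2 160/157 32/65 -80/157 16/65 4 -9 N
3 16/29 16/17 -8/29 8/17 4 -10 W
final 3 -10 S

n=0: pose=(5,-8,S); sL=32/89, sR=32/53; mL=-16/89, mR=16/53; mL+mR=576/4717 → advance +1; mR−mL=2272/4717 → turn +1·90°
n=1: pose=(5,-9,E); sL=4/9, sR=40/117; mL=-2/9, mR=20/117; mL+mR=-2/39 → advance -1; mR−mL=46/117 → turn +1·90°
n=2: pose=(4,-9,N); sL=160/157, sR=32/65; mL=-80/157, mR=16/65; mL+mR=-2688/10205 → advance -1; mR−mL=7712/10205 → turn +1·90°
n=3: pose=(4,-10,W); sL=16/29, sR=16/17; mL=-8/29, mR=8/17; mL+mR=96/493 → advance +1; mR−mL=368/493 → turn +1·90°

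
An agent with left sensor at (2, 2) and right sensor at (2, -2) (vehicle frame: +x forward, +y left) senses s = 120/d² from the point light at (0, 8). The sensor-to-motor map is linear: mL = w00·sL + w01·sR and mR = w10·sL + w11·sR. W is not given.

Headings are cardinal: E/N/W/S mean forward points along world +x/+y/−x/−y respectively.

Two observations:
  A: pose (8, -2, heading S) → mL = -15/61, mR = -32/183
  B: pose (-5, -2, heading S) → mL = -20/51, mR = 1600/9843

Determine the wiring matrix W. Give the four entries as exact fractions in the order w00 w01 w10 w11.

obs A: pose=(8,-2,S) → sL=30/61, sR=2/3, mL=-15/61, mR=-32/183
obs B: pose=(-5,-2,S) → sL=40/51, sR=120/193, mL=-20/51, mR=1600/9843
sensor matrix S = [[30/61, 2/3], [40/51, 120/193]]; det S = -391040/1801269
solve [mL_A; mL_B] = S·[w00; w01] and [mR_A; mR_B] = S·[w10; w11]:
  w00 = -1/2, w01 = 0, w10 = 1, w11 = -1

-1/2 0 1 -1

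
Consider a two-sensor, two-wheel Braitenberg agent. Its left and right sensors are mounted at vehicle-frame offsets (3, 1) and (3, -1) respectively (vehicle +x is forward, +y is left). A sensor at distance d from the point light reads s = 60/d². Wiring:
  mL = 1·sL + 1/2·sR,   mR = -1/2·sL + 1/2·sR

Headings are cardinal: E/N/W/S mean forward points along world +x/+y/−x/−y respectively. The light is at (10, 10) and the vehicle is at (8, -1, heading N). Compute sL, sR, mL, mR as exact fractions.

60/73 12/13 1218/949 48/949

left sensor world pos  = (7, 2); dL² = 73
right sensor world pos = (9, 2); dR² = 65
sL = 60/73 = 60/73
sR = 60/65 = 12/13
mL = 1·sL + 1/2·sR = 1218/949
mR = -1/2·sL + 1/2·sR = 48/949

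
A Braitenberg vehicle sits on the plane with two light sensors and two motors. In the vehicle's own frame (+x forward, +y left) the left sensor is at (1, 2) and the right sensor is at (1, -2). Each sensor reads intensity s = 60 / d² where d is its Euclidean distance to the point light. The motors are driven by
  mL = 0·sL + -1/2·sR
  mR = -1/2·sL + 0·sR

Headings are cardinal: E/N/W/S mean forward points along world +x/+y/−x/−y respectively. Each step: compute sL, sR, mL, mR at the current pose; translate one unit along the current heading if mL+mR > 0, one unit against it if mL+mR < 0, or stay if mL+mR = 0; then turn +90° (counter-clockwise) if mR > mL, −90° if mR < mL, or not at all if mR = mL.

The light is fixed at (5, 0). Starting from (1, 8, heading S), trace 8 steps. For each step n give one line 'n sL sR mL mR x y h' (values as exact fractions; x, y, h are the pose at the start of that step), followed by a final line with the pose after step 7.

0 60/53 12/17 -6/17 -30/53 1 8 S
1 30/37 30/73 -15/73 -15/37 1 9 W
2 12/25 60/101 -30/101 -6/25 2 9 N
3 15/13 15/29 -15/58 -15/26 2 8 W
4 60/97 20/27 -10/27 -30/97 3 8 N
5 30/17 2/3 -1/3 -15/17 3 7 W
6 60/73 12/13 -6/13 -30/73 4 7 N
7 3 15/17 -15/34 -3/2 4 6 W
final 5 6 N

n=0: pose=(1,8,S); sL=60/53, sR=12/17; mL=-6/17, mR=-30/53; mL+mR=-828/901 → advance -1; mR−mL=-192/901 → turn -1·90°
n=1: pose=(1,9,W); sL=30/37, sR=30/73; mL=-15/73, mR=-15/37; mL+mR=-1650/2701 → advance -1; mR−mL=-540/2701 → turn -1·90°
n=2: pose=(2,9,N); sL=12/25, sR=60/101; mL=-30/101, mR=-6/25; mL+mR=-1356/2525 → advance -1; mR−mL=144/2525 → turn +1·90°
n=3: pose=(2,8,W); sL=15/13, sR=15/29; mL=-15/58, mR=-15/26; mL+mR=-315/377 → advance -1; mR−mL=-120/377 → turn -1·90°
n=4: pose=(3,8,N); sL=60/97, sR=20/27; mL=-10/27, mR=-30/97; mL+mR=-1780/2619 → advance -1; mR−mL=160/2619 → turn +1·90°
n=5: pose=(3,7,W); sL=30/17, sR=2/3; mL=-1/3, mR=-15/17; mL+mR=-62/51 → advance -1; mR−mL=-28/51 → turn -1·90°
n=6: pose=(4,7,N); sL=60/73, sR=12/13; mL=-6/13, mR=-30/73; mL+mR=-828/949 → advance -1; mR−mL=48/949 → turn +1·90°
n=7: pose=(4,6,W); sL=3, sR=15/17; mL=-15/34, mR=-3/2; mL+mR=-33/17 → advance -1; mR−mL=-18/17 → turn -1·90°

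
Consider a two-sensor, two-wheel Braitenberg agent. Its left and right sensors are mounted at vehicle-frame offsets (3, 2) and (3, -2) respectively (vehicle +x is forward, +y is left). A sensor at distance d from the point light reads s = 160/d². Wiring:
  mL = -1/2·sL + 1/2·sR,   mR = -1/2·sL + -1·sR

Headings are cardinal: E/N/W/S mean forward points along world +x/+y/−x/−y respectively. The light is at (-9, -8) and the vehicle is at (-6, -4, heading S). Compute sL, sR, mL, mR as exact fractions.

80/13 80 480/13 -1080/13

left sensor world pos  = (-4, -7); dL² = 26
right sensor world pos = (-8, -7); dR² = 2
sL = 160/26 = 80/13
sR = 160/2 = 80
mL = -1/2·sL + 1/2·sR = 480/13
mR = -1/2·sL + -1·sR = -1080/13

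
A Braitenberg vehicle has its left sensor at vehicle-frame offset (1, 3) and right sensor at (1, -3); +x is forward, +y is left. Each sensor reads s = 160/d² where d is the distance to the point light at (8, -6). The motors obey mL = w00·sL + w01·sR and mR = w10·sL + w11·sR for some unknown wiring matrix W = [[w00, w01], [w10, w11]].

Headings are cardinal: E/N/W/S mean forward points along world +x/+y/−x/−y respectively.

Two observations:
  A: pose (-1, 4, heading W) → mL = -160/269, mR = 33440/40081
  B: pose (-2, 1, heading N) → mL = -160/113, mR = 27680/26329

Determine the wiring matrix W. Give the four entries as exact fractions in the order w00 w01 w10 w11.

0 -1 1/2 1/2

obs A: pose=(-1,4,W) → sL=160/149, sR=160/269, mL=-160/269, mR=33440/40081
obs B: pose=(-2,1,N) → sL=160/233, sR=160/113, mL=-160/113, mR=27680/26329
sensor matrix S = [[160/149, 160/269], [160/233, 160/113]]; det S = 1173504000/1055292649
solve [mL_A; mL_B] = S·[w00; w01] and [mR_A; mR_B] = S·[w10; w11]:
  w00 = 0, w01 = -1, w10 = 1/2, w11 = 1/2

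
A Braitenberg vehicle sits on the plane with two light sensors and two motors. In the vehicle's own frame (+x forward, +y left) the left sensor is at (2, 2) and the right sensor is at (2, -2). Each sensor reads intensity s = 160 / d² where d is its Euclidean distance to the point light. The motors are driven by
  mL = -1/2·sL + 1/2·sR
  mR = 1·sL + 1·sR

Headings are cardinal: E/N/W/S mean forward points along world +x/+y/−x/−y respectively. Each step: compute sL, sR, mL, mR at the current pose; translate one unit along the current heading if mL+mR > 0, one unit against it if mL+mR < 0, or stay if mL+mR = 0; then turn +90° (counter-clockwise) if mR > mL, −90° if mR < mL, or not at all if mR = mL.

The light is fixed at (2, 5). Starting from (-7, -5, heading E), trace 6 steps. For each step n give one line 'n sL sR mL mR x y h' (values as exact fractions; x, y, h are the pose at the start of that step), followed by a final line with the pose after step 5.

0 160/113 160/193 -6400/21809 48960/21809 -7 -5 E
1 40/41 8/5 64/205 528/205 -6 -5 N
2 160/221 160/149 5760/32929 59200/32929 -6 -4 W
3 16/17 80/121 -288/2057 3296/2057 -7 -4 S
4 160/113 160/193 -6400/21809 48960/21809 -7 -5 E
5 40/41 8/5 64/205 528/205 -6 -5 N
final -6 -4 W

n=0: pose=(-7,-5,E); sL=160/113, sR=160/193; mL=-6400/21809, mR=48960/21809; mL+mR=42560/21809 → advance +1; mR−mL=55360/21809 → turn +1·90°
n=1: pose=(-6,-5,N); sL=40/41, sR=8/5; mL=64/205, mR=528/205; mL+mR=592/205 → advance +1; mR−mL=464/205 → turn +1·90°
n=2: pose=(-6,-4,W); sL=160/221, sR=160/149; mL=5760/32929, mR=59200/32929; mL+mR=64960/32929 → advance +1; mR−mL=53440/32929 → turn +1·90°
n=3: pose=(-7,-4,S); sL=16/17, sR=80/121; mL=-288/2057, mR=3296/2057; mL+mR=3008/2057 → advance +1; mR−mL=3584/2057 → turn +1·90°
n=4: pose=(-7,-5,E); sL=160/113, sR=160/193; mL=-6400/21809, mR=48960/21809; mL+mR=42560/21809 → advance +1; mR−mL=55360/21809 → turn +1·90°
n=5: pose=(-6,-5,N); sL=40/41, sR=8/5; mL=64/205, mR=528/205; mL+mR=592/205 → advance +1; mR−mL=464/205 → turn +1·90°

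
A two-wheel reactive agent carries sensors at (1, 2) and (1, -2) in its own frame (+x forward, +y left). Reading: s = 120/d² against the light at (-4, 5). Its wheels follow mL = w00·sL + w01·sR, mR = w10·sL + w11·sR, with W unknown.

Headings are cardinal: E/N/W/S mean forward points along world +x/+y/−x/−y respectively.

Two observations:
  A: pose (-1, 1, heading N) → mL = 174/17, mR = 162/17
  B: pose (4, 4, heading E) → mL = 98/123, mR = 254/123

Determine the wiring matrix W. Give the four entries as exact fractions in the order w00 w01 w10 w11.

obs A: pose=(-1,1,N) → sL=12, sR=60/17, mL=174/17, mR=162/17
obs B: pose=(4,4,E) → sL=60/41, sR=4/3, mL=98/123, mR=254/123
sensor matrix S = [[12, 60/17], [60/41, 4/3]]; det S = 7552/697
solve [mL_A; mL_B] = S·[w00; w01] and [mR_A; mR_B] = S·[w10; w11]:
  w00 = 1, w01 = -1/2, w10 = 1/2, w11 = 1

1 -1/2 1/2 1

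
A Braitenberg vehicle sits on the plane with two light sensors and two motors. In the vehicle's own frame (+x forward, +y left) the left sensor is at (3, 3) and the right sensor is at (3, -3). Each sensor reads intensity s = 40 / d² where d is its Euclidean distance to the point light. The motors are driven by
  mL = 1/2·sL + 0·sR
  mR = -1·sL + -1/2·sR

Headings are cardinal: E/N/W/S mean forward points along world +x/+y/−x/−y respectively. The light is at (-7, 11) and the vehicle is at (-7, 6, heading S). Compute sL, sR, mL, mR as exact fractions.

40/73 40/73 20/73 -60/73

left sensor world pos  = (-4, 3); dL² = 73
right sensor world pos = (-10, 3); dR² = 73
sL = 40/73 = 40/73
sR = 40/73 = 40/73
mL = 1/2·sL + 0·sR = 20/73
mR = -1·sL + -1/2·sR = -60/73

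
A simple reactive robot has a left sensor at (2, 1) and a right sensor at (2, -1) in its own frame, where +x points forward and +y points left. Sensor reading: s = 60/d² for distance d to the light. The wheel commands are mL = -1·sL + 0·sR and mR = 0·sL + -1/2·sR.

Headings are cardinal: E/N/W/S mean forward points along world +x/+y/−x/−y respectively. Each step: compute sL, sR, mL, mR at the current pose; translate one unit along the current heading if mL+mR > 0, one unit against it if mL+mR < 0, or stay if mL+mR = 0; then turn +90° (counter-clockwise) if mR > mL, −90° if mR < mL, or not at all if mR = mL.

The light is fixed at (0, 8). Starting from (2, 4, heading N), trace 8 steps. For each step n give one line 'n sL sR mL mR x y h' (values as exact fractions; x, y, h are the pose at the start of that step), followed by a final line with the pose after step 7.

n=0: pose=(2,4,N); sL=12, sR=60/13; mL=-12, mR=-30/13; mL+mR=-186/13 → advance -1; mR−mL=126/13 → turn +1·90°
n=1: pose=(2,3,W); sL=5/3, sR=15/4; mL=-5/3, mR=-15/8; mL+mR=-85/24 → advance -1; mR−mL=-5/24 → turn -1·90°
n=2: pose=(3,3,N); sL=60/13, sR=12/5; mL=-60/13, mR=-6/5; mL+mR=-378/65 → advance -1; mR−mL=222/65 → turn +1·90°
n=3: pose=(3,2,W); sL=6/5, sR=30/13; mL=-6/5, mR=-15/13; mL+mR=-153/65 → advance -1; mR−mL=3/65 → turn +1·90°
n=4: pose=(4,2,S); sL=60/89, sR=60/73; mL=-60/89, mR=-30/73; mL+mR=-7050/6497 → advance -1; mR−mL=1710/6497 → turn +1·90°
n=5: pose=(4,3,E); sL=15/13, sR=5/6; mL=-15/13, mR=-5/12; mL+mR=-245/156 → advance -1; mR−mL=115/156 → turn +1·90°
n=6: pose=(3,3,N); sL=60/13, sR=12/5; mL=-60/13, mR=-6/5; mL+mR=-378/65 → advance -1; mR−mL=222/65 → turn +1·90°
n=7: pose=(3,2,W); sL=6/5, sR=30/13; mL=-6/5, mR=-15/13; mL+mR=-153/65 → advance -1; mR−mL=3/65 → turn +1·90°

0 12 60/13 -12 -30/13 2 4 N
1 5/3 15/4 -5/3 -15/8 2 3 W
2 60/13 12/5 -60/13 -6/5 3 3 N
3 6/5 30/13 -6/5 -15/13 3 2 W
4 60/89 60/73 -60/89 -30/73 4 2 S
5 15/13 5/6 -15/13 -5/12 4 3 E
6 60/13 12/5 -60/13 -6/5 3 3 N
7 6/5 30/13 -6/5 -15/13 3 2 W
final 4 2 S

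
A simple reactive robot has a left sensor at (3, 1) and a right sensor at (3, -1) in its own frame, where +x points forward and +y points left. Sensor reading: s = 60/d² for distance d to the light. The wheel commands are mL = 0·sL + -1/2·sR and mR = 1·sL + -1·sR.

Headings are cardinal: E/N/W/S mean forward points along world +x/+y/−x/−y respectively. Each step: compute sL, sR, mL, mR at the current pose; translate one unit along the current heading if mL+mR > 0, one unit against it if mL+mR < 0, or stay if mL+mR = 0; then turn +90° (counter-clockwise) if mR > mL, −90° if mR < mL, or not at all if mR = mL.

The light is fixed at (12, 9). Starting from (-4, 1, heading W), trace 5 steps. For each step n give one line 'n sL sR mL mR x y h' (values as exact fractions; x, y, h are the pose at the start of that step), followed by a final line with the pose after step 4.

n=0: pose=(-4,1,W); sL=30/221, sR=6/41; mL=-3/41, mR=-96/9061; mL+mR=-759/9061 → advance -1; mR−mL=567/9061 → turn +1·90°
n=1: pose=(-3,1,S); sL=60/317, sR=60/377; mL=-30/377, mR=3600/119509; mL+mR=-5910/119509 → advance -1; mR−mL=13110/119509 → turn +1·90°
n=2: pose=(-3,2,E); sL=1/3, sR=15/52; mL=-15/104, mR=7/156; mL+mR=-31/312 → advance -1; mR−mL=59/312 → turn +1·90°
n=3: pose=(-4,2,N); sL=12/61, sR=60/241; mL=-30/241, mR=-768/14701; mL+mR=-2598/14701 → advance -1; mR−mL=1062/14701 → turn +1·90°
n=4: pose=(-4,1,W); sL=30/221, sR=6/41; mL=-3/41, mR=-96/9061; mL+mR=-759/9061 → advance -1; mR−mL=567/9061 → turn +1·90°

0 30/221 6/41 -3/41 -96/9061 -4 1 W
1 60/317 60/377 -30/377 3600/119509 -3 1 S
2 1/3 15/52 -15/104 7/156 -3 2 E
3 12/61 60/241 -30/241 -768/14701 -4 2 N
4 30/221 6/41 -3/41 -96/9061 -4 1 W
final -3 1 S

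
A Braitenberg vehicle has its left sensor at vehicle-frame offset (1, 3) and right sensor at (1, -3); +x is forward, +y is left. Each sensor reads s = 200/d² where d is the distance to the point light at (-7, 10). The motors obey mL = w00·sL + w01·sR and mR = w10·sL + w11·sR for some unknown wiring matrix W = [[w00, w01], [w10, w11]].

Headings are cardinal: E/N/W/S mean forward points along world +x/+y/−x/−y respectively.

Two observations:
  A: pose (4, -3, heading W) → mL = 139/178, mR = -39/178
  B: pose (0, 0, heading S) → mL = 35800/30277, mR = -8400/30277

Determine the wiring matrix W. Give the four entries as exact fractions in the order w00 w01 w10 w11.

1/2 1/2 1/2 -1/2

obs A: pose=(4,-3,W) → sL=50/89, sR=1, mL=139/178, mR=-39/178
obs B: pose=(0,0,S) → sL=200/221, sR=200/137, mL=35800/30277, mR=-8400/30277
sensor matrix S = [[50/89, 1], [200/221, 200/137]]; det S = -228600/2694653
solve [mL_A; mL_B] = S·[w00; w01] and [mR_A; mR_B] = S·[w10; w11]:
  w00 = 1/2, w01 = 1/2, w10 = 1/2, w11 = -1/2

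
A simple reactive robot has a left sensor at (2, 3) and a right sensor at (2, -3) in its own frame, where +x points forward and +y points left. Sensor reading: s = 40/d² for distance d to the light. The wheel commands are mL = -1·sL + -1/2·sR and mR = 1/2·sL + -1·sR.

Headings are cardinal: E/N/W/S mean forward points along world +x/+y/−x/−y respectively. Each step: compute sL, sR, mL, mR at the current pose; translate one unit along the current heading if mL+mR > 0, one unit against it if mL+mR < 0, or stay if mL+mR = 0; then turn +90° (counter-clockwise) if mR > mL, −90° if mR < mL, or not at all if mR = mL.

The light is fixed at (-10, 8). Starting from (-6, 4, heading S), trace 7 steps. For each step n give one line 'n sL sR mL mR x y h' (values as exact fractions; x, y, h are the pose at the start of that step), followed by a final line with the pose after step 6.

0 8/17 40/37 -636/629 -532/629 -6 4 S
1 10/9 5/9 -25/18 0 -6 5 E
2 40 40/37 -1500/37 700/37 -7 5 N
3 4/5 20 -54/5 -98/5 -7 4 W
4 8 40/53 -444/53 172/53 -6 4 N
5 10/17 5 -105/34 -80/17 -6 3 W
6 40/13 40/73 -3180/949 940/949 -5 3 N
final -5 2 W

n=0: pose=(-6,4,S); sL=8/17, sR=40/37; mL=-636/629, mR=-532/629; mL+mR=-1168/629 → advance -1; mR−mL=104/629 → turn +1·90°
n=1: pose=(-6,5,E); sL=10/9, sR=5/9; mL=-25/18, mR=0; mL+mR=-25/18 → advance -1; mR−mL=25/18 → turn +1·90°
n=2: pose=(-7,5,N); sL=40, sR=40/37; mL=-1500/37, mR=700/37; mL+mR=-800/37 → advance -1; mR−mL=2200/37 → turn +1·90°
n=3: pose=(-7,4,W); sL=4/5, sR=20; mL=-54/5, mR=-98/5; mL+mR=-152/5 → advance -1; mR−mL=-44/5 → turn -1·90°
n=4: pose=(-6,4,N); sL=8, sR=40/53; mL=-444/53, mR=172/53; mL+mR=-272/53 → advance -1; mR−mL=616/53 → turn +1·90°
n=5: pose=(-6,3,W); sL=10/17, sR=5; mL=-105/34, mR=-80/17; mL+mR=-265/34 → advance -1; mR−mL=-55/34 → turn -1·90°
n=6: pose=(-5,3,N); sL=40/13, sR=40/73; mL=-3180/949, mR=940/949; mL+mR=-2240/949 → advance -1; mR−mL=4120/949 → turn +1·90°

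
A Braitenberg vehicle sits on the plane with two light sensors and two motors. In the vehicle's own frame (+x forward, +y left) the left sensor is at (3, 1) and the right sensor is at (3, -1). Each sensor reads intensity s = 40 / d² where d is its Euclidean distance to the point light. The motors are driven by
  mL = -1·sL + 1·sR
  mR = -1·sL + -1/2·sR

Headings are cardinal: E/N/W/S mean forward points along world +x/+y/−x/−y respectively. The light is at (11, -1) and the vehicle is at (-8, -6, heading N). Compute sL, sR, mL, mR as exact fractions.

10/101 5/41 95/4141 -1325/8282

left sensor world pos  = (-9, -3); dL² = 404
right sensor world pos = (-7, -3); dR² = 328
sL = 40/404 = 10/101
sR = 40/328 = 5/41
mL = -1·sL + 1·sR = 95/4141
mR = -1·sL + -1/2·sR = -1325/8282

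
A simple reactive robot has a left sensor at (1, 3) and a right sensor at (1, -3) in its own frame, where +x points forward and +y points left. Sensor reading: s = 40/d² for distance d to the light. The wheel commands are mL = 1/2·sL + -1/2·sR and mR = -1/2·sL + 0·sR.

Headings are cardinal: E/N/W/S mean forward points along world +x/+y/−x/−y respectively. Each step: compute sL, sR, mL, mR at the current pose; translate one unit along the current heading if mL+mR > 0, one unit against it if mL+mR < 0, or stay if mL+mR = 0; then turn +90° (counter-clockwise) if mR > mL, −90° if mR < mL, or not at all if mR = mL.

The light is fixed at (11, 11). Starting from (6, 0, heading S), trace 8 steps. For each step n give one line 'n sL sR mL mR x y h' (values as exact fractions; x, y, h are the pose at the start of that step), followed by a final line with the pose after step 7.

0 10/37 5/26 75/1924 -5/37 6 0 S
1 8/41 8/17 -96/697 -4/41 6 1 W
2 20/61 4/17 48/1037 -10/61 7 1 S
3 40/169 40/61 -2160/10309 -20/169 7 2 W
4 2/5 5/17 9/170 -1/5 8 2 S
5 40/137 40/41 -1920/5617 -20/137 8 3 W
6 20/41 20/53 120/2173 -10/41 9 3 S
7 40/109 8/5 -336/545 -20/109 9 4 W
final 10 4 S

n=0: pose=(6,0,S); sL=10/37, sR=5/26; mL=75/1924, mR=-5/37; mL+mR=-5/52 → advance -1; mR−mL=-335/1924 → turn -1·90°
n=1: pose=(6,1,W); sL=8/41, sR=8/17; mL=-96/697, mR=-4/41; mL+mR=-4/17 → advance -1; mR−mL=28/697 → turn +1·90°
n=2: pose=(7,1,S); sL=20/61, sR=4/17; mL=48/1037, mR=-10/61; mL+mR=-2/17 → advance -1; mR−mL=-218/1037 → turn -1·90°
n=3: pose=(7,2,W); sL=40/169, sR=40/61; mL=-2160/10309, mR=-20/169; mL+mR=-20/61 → advance -1; mR−mL=940/10309 → turn +1·90°
n=4: pose=(8,2,S); sL=2/5, sR=5/17; mL=9/170, mR=-1/5; mL+mR=-5/34 → advance -1; mR−mL=-43/170 → turn -1·90°
n=5: pose=(8,3,W); sL=40/137, sR=40/41; mL=-1920/5617, mR=-20/137; mL+mR=-20/41 → advance -1; mR−mL=1100/5617 → turn +1·90°
n=6: pose=(9,3,S); sL=20/41, sR=20/53; mL=120/2173, mR=-10/41; mL+mR=-10/53 → advance -1; mR−mL=-650/2173 → turn -1·90°
n=7: pose=(9,4,W); sL=40/109, sR=8/5; mL=-336/545, mR=-20/109; mL+mR=-4/5 → advance -1; mR−mL=236/545 → turn +1·90°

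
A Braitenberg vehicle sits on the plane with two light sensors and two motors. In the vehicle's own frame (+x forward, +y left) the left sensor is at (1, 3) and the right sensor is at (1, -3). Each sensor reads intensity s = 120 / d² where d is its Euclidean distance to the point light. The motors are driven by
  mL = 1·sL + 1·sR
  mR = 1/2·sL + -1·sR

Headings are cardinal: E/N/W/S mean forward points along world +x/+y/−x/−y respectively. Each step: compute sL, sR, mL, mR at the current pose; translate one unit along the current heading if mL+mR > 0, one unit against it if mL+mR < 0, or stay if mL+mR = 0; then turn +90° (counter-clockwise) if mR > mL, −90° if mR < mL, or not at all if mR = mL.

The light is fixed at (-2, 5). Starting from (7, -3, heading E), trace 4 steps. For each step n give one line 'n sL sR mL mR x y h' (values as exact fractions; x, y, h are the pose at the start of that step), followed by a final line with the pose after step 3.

n=0: pose=(7,-3,E); sL=24/25, sR=120/221; mL=8304/5525, mR=-348/5525; mL+mR=36/25 → advance +1; mR−mL=-8652/5525 → turn -1·90°
n=1: pose=(8,-3,S); sL=12/25, sR=12/13; mL=456/325, mR=-222/325; mL+mR=18/25 → advance +1; mR−mL=-678/325 → turn -1·90°
n=2: pose=(8,-4,W); sL=8/15, sR=40/39; mL=304/195, mR=-148/195; mL+mR=4/5 → advance +1; mR−mL=-452/195 → turn -1·90°
n=3: pose=(7,-4,N); sL=6/5, sR=15/26; mL=231/130, mR=3/130; mL+mR=9/5 → advance +1; mR−mL=-114/65 → turn -1·90°

0 24/25 120/221 8304/5525 -348/5525 7 -3 E
1 12/25 12/13 456/325 -222/325 8 -3 S
2 8/15 40/39 304/195 -148/195 8 -4 W
3 6/5 15/26 231/130 3/130 7 -4 N
final 7 -3 E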